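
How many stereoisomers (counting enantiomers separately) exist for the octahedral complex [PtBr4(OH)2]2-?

In an octahedral complex each vertex has one trans partner and four cis neighbours.
Working through the distinct placements yields 2 geometric isomers: OH trans; OH cis.
Each arrangement has an internal mirror plane or centre of symmetry, so none is chiral.

2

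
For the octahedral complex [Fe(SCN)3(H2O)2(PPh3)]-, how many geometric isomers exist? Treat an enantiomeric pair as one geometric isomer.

3

An octahedron has six vertices in three trans pairs; every non-trans pair is cis.
Systematic placement gives 3 geometric isomers: SCN mer, H2O trans; SCN mer, H2O cis; SCN fac, H2O cis.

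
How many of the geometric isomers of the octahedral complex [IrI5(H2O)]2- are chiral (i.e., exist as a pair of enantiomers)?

Only one geometric arrangement is possible.

0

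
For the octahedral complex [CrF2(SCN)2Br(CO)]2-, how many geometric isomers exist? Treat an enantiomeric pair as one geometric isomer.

6

The six octahedral sites form three mutually perpendicular trans pairs.
Working through the distinct placements yields 6 geometric isomers: F trans, SCN trans; F cis, SCN cis (3 arrangements, 2 chiral); F cis, SCN trans; F trans, SCN cis.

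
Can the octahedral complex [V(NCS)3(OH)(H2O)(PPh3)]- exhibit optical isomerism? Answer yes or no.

yes

The six octahedral sites form three mutually perpendicular trans pairs.
The distinct arrangements are (4 in all): NCS mer (3 arrangements); NCS fac (chiral).
One of these lacks any improper symmetry element and so occurs as an enantiomeric pair, giving 4 + 1 = 5 stereoisomers in total.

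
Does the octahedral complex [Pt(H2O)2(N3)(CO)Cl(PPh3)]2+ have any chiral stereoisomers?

yes

An octahedron has six vertices in three trans pairs; every non-trans pair is cis.
Systematic enumeration (placing each ligand type in turn and discarding arrangements equivalent by rotation or reflection) gives 9 geometric isomers.
Of these, 6 lack any improper symmetry element and so occur as enantiomeric pairs, giving 9 + 6 = 15 stereoisomers in total.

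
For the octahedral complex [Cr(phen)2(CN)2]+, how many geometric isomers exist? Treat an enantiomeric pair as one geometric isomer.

In an octahedral complex each vertex has one trans partner and four cis neighbours.
Each phen is bidentate and must span two cis positions.
There are 2 geometric isomers: CN trans; CN cis (chiral).

2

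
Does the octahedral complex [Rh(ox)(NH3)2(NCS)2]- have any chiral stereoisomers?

The six octahedral sites form three mutually perpendicular trans pairs.
Each ox is bidentate and must span two cis positions.
Working through the distinct placements yields 3 geometric isomers: NH3 cis, NCS trans; NH3 cis, NCS cis (chiral); NH3 trans, NCS cis.
One of these lacks any improper symmetry element and so occurs as an enantiomeric pair, giving 3 + 1 = 4 stereoisomers in total.

yes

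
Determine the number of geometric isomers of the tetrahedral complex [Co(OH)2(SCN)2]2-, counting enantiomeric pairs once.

Only one geometric arrangement is possible.

1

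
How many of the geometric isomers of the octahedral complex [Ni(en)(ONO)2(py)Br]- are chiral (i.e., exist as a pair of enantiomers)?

In an octahedral complex each vertex has one trans partner and four cis neighbours.
Each en is bidentate and must span two cis positions.
There are 4 geometric isomers: ONO cis (3 arrangements, 2 chiral); ONO trans.
Of these, 2 lack any improper symmetry element and so occur as enantiomeric pairs, giving 4 + 2 = 6 stereoisomers in total.

2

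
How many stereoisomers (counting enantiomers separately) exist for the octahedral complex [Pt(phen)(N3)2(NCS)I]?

Each phen is bidentate and must span two cis positions.
There are 4 geometric isomers: N3 cis (3 arrangements, 2 chiral); N3 trans.
Of these, 2 lack any improper symmetry element and so occur as enantiomeric pairs, giving 4 + 2 = 6 stereoisomers in total.

6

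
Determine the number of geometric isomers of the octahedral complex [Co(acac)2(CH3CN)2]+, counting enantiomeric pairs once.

The six octahedral sites form three mutually perpendicular trans pairs.
Each acac is bidentate and must span two cis positions.
The distinct arrangements are (2 in all): CH3CN trans; CH3CN cis (chiral).

2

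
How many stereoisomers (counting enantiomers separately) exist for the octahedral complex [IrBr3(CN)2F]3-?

In an octahedral complex each vertex has one trans partner and four cis neighbours.
Systematic placement gives 3 geometric isomers: Br mer, CN cis; Br mer, CN trans; Br fac, CN cis.
Each arrangement has an internal mirror plane or centre of symmetry, so none is chiral.

3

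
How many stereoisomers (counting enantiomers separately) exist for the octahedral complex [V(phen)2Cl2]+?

In an octahedral complex each vertex has one trans partner and four cis neighbours.
Each phen is bidentate and must span two cis positions.
Working through the distinct placements yields 2 geometric isomers: Cl trans; Cl cis (chiral).
One of these lacks any improper symmetry element and so occurs as an enantiomeric pair, giving 2 + 1 = 3 stereoisomers in total.

3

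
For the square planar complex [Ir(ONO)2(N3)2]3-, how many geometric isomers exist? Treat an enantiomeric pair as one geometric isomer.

2

In a square planar complex each vertex has one trans partner and two cis neighbours.
The distinct arrangements are (2 in all): ONO cis; ONO trans.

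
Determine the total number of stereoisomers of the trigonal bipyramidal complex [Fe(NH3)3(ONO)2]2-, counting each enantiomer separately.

3

Working through the distinct placements yields 3 geometric isomers: ONO both equatorial; ONO one axial, one equatorial; ONO both axial.
Each arrangement has an internal mirror plane or centre of symmetry, so none is chiral.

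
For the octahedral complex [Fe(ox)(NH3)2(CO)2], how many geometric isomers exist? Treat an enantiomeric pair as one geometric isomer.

3

Each ox is bidentate and must span two cis positions.
Working through the distinct placements yields 3 geometric isomers: NH3 cis, CO trans; NH3 cis, CO cis (chiral); NH3 trans, CO cis.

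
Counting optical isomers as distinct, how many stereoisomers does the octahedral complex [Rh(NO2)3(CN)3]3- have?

In an octahedral complex each vertex has one trans partner and four cis neighbours.
Systematic placement gives 2 geometric isomers: NO2 mer; NO2 fac.
Each arrangement has an internal mirror plane or centre of symmetry, so none is chiral.

2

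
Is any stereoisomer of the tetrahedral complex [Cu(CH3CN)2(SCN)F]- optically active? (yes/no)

no

Only one geometric arrangement is possible.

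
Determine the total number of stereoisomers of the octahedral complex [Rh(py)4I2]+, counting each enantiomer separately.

The six octahedral sites form three mutually perpendicular trans pairs.
The distinct arrangements are (2 in all): I trans; I cis.
Each arrangement has an internal mirror plane or centre of symmetry, so none is chiral.

2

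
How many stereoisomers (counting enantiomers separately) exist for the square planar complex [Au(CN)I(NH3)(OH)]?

3

In a square planar complex each vertex has one trans partner and two cis neighbours.
Working through the distinct placements yields 3 geometric isomers: (CN/NH3 trans, I/OH trans); (CN/OH trans, I/NH3 trans); (CN/I trans, NH3/OH trans).
Each arrangement has an internal mirror plane or centre of symmetry, so none is chiral.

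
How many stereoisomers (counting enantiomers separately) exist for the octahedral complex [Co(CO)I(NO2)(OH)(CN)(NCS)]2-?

30

An octahedron has six vertices in three trans pairs; every non-trans pair is cis.
Placing the ligands in turn and identifying arrangements related by rotation or reflection leaves 15 distinct geometric isomers.
Of these, 15 lack any improper symmetry element and so occur as enantiomeric pairs, giving 15 + 15 = 30 stereoisomers in total.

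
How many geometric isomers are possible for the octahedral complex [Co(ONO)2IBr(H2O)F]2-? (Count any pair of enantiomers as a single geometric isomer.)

9

The six octahedral sites form three mutually perpendicular trans pairs.
Systematic enumeration (placing each ligand type in turn and discarding arrangements equivalent by rotation or reflection) gives 9 geometric isomers.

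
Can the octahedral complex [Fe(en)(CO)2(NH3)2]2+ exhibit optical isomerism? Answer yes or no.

yes

Each en is bidentate and must span two cis positions.
There are 3 geometric isomers: CO trans, NH3 cis; CO cis, NH3 cis (chiral); CO cis, NH3 trans.
One of these lacks any improper symmetry element and so occurs as an enantiomeric pair, giving 3 + 1 = 4 stereoisomers in total.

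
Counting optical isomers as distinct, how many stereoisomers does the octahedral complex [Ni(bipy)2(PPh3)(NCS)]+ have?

The six octahedral sites form three mutually perpendicular trans pairs.
Each bipy is bidentate and must span two cis positions.
There are 2 geometric isomers: PPh3 and NCS mutually trans; PPh3 and NCS mutually cis (chiral).
One of these lacks any improper symmetry element and so occurs as an enantiomeric pair, giving 2 + 1 = 3 stereoisomers in total.

3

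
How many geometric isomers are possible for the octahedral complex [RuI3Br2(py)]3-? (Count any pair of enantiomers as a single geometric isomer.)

The six octahedral sites form three mutually perpendicular trans pairs.
There are 3 geometric isomers: I mer, Br trans; I fac, Br cis; I mer, Br cis.

3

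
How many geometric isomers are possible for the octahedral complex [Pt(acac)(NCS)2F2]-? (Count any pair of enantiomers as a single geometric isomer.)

3

An octahedron has six vertices in three trans pairs; every non-trans pair is cis.
Each acac is bidentate and must span two cis positions.
Working through the distinct placements yields 3 geometric isomers: NCS cis, F trans; NCS cis, F cis (chiral); NCS trans, F cis.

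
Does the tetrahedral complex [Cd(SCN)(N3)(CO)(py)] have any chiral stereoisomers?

In a tetrahedral complex all four positions are equivalent and every pair of ligands is adjacent — there is no cis/trans distinction.
Only one geometric arrangement is possible; it has no improper symmetry element, so it exists as a pair of enantiomers (2 stereoisomers).

yes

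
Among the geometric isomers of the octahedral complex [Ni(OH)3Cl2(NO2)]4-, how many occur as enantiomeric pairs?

The six octahedral sites form three mutually perpendicular trans pairs.
Systematic placement gives 3 geometric isomers: OH mer, Cl trans; OH mer, Cl cis; OH fac, Cl cis.
Each arrangement has an internal mirror plane or centre of symmetry, so none is chiral.

0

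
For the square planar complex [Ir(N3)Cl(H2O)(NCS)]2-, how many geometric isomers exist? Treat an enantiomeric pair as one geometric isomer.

In a square planar complex each vertex has one trans partner and two cis neighbours.
The distinct arrangements are (3 in all): (Cl/N3 trans, H2O/NCS trans); (Cl/NCS trans, H2O/N3 trans); (Cl/H2O trans, N3/NCS trans).

3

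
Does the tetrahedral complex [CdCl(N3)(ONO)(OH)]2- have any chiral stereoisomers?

yes

Only one geometric arrangement is possible; it has no improper symmetry element, so it exists as a pair of enantiomers (2 stereoisomers).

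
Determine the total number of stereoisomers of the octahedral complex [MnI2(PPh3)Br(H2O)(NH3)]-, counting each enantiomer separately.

15

In an octahedral complex each vertex has one trans partner and four cis neighbours.
Placing the ligands in turn and identifying arrangements related by rotation or reflection leaves 9 distinct geometric isomers.
Of these, 6 lack any improper symmetry element and so occur as enantiomeric pairs, giving 9 + 6 = 15 stereoisomers in total.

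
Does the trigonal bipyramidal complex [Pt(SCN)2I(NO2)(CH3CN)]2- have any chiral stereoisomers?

yes

In a trigonal bipyramid the two axial positions differ from the three equatorial ones.
Exhaustive case analysis gives 7 geometric isomers.
Of these, 3 lack any improper symmetry element and so occur as enantiomeric pairs, giving 7 + 3 = 10 stereoisomers in total.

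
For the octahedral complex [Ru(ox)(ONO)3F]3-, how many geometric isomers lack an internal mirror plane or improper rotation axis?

0

The six octahedral sites form three mutually perpendicular trans pairs.
Each ox is bidentate and must span two cis positions.
There are 2 geometric isomers: ONO fac; ONO mer.
Each arrangement has an internal mirror plane or centre of symmetry, so none is chiral.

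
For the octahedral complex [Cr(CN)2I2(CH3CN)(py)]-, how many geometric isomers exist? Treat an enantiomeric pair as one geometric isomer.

Systematic placement gives 6 geometric isomers: CN cis, I cis (3 arrangements, 2 chiral); CN cis, I trans; CN trans, I cis; CN trans, I trans.

6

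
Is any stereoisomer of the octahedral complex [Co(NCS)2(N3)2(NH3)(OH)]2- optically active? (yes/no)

yes

Systematic placement gives 6 geometric isomers: NCS trans, N3 trans; NCS cis, N3 trans; NCS cis, N3 cis (3 arrangements, 2 chiral); NCS trans, N3 cis.
Of these, 2 lack any improper symmetry element and so occur as enantiomeric pairs, giving 6 + 2 = 8 stereoisomers in total.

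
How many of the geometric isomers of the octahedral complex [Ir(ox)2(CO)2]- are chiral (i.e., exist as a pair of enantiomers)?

1

Each ox is bidentate and must span two cis positions.
There are 2 geometric isomers: CO trans; CO cis (chiral).
One of these lacks any improper symmetry element and so occurs as an enantiomeric pair, giving 2 + 1 = 3 stereoisomers in total.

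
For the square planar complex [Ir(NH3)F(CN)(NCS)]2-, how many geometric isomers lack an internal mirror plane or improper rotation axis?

A square has two trans pairs of vertices; adjacent vertices are cis.
Systematic placement gives 3 geometric isomers: (CN/NCS trans, F/NH3 trans); (CN/NH3 trans, F/NCS trans); (CN/F trans, NCS/NH3 trans).
Each arrangement has an internal mirror plane or centre of symmetry, so none is chiral.

0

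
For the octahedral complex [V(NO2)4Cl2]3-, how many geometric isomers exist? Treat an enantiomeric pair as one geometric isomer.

There are 2 geometric isomers: Cl trans; Cl cis.

2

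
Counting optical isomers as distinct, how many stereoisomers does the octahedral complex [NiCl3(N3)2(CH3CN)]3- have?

3

In an octahedral complex each vertex has one trans partner and four cis neighbours.
Working through the distinct placements yields 3 geometric isomers: Cl mer, N3 trans; Cl fac, N3 cis; Cl mer, N3 cis.
Each arrangement has an internal mirror plane or centre of symmetry, so none is chiral.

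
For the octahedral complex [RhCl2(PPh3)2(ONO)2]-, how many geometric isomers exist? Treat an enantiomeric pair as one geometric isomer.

In an octahedral complex each vertex has one trans partner and four cis neighbours.
Working through the distinct placements yields 5 geometric isomers: Cl trans, PPh3 trans, ONO trans; Cl trans, PPh3 cis, ONO cis; Cl cis, PPh3 trans, ONO cis; Cl cis, PPh3 cis, ONO cis (chiral); Cl cis, PPh3 cis, ONO trans.

5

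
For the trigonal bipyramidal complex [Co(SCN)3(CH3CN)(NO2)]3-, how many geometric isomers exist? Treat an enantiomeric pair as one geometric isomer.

4

In a trigonal bipyramid the two axial positions differ from the three equatorial ones.
Systematic placement gives 4 geometric isomers: CH3CN axial, NO2 axial; CH3CN axial, NO2 equatorial; CH3CN equatorial, NO2 axial; CH3CN equatorial, NO2 equatorial.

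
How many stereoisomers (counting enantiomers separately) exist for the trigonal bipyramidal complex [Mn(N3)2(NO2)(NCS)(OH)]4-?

A trigonal bipyramid has two axial and three equatorial sites, which are chemically inequivalent.
Exhaustive case analysis gives 7 geometric isomers.
Of these, 3 lack any improper symmetry element and so occur as enantiomeric pairs, giving 7 + 3 = 10 stereoisomers in total.

10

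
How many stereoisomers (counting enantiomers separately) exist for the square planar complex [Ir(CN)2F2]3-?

2

The distinct arrangements are (2 in all): CN cis; CN trans.
Each arrangement has an internal mirror plane or centre of symmetry, so none is chiral.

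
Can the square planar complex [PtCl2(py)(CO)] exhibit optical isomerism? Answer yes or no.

no

Systematic placement gives 2 geometric isomers: Cl cis; Cl trans.
Each arrangement has an internal mirror plane or centre of symmetry, so none is chiral.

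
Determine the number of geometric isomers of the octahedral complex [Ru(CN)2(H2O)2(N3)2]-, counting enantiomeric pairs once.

The distinct arrangements are (5 in all): CN trans, H2O trans, N3 trans; CN trans, H2O cis, N3 cis; CN cis, H2O cis, N3 trans; CN cis, H2O cis, N3 cis (chiral); CN cis, H2O trans, N3 cis.

5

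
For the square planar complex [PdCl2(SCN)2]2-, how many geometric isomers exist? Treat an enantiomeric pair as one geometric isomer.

2

A square has two trans pairs of vertices; adjacent vertices are cis.
Working through the distinct placements yields 2 geometric isomers: Cl cis; Cl trans.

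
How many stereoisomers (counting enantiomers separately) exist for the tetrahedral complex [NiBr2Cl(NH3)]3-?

1

All four vertices of a tetrahedron are equivalent and mutually adjacent, so cis/trans isomerism cannot arise.
Only one geometric arrangement is possible.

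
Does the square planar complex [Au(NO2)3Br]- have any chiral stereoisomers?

no

In a square planar complex each vertex has one trans partner and two cis neighbours.
Only one geometric arrangement is possible.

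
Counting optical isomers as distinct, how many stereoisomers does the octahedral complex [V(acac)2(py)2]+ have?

An octahedron has six vertices in three trans pairs; every non-trans pair is cis.
Each acac is bidentate and must span two cis positions.
Systematic placement gives 2 geometric isomers: py trans; py cis (chiral).
One of these lacks any improper symmetry element and so occurs as an enantiomeric pair, giving 2 + 1 = 3 stereoisomers in total.

3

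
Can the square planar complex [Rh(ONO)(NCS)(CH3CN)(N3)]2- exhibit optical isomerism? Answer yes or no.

A square has two trans pairs of vertices; adjacent vertices are cis.
Working through the distinct placements yields 3 geometric isomers: (CH3CN/NCS trans, N3/ONO trans); (CH3CN/ONO trans, N3/NCS trans); (CH3CN/N3 trans, NCS/ONO trans).
Each arrangement has an internal mirror plane or centre of symmetry, so none is chiral.

no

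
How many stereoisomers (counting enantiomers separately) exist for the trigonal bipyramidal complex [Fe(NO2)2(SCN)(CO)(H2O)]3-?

10

A trigonal bipyramid has two axial and three equatorial sites, which are chemically inequivalent.
Exhaustive case analysis gives 7 geometric isomers.
Of these, 3 lack any improper symmetry element and so occur as enantiomeric pairs, giving 7 + 3 = 10 stereoisomers in total.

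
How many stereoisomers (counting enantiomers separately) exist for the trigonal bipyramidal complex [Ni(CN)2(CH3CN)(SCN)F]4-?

10

In a trigonal bipyramid the two axial positions differ from the three equatorial ones.
Placing the ligands in turn and identifying arrangements related by rotation or reflection leaves 7 distinct geometric isomers.
Of these, 3 lack any improper symmetry element and so occur as enantiomeric pairs, giving 7 + 3 = 10 stereoisomers in total.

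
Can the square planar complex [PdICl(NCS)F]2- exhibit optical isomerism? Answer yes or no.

no

In a square planar complex each vertex has one trans partner and two cis neighbours.
The distinct arrangements are (3 in all): (Cl/I trans, F/NCS trans); (Cl/NCS trans, F/I trans); (Cl/F trans, I/NCS trans).
Each arrangement has an internal mirror plane or centre of symmetry, so none is chiral.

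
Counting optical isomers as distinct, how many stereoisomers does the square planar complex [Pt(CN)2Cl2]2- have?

A square has two trans pairs of vertices; adjacent vertices are cis.
The distinct arrangements are (2 in all): CN cis; CN trans.
Each arrangement has an internal mirror plane or centre of symmetry, so none is chiral.

2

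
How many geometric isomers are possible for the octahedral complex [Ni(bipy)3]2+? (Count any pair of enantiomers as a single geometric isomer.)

1

An octahedron has six vertices in three trans pairs; every non-trans pair is cis.
Each bipy is bidentate and must span two cis positions.
Only one geometric arrangement is possible; it has no improper symmetry element, so it exists as a pair of enantiomers (2 stereoisomers).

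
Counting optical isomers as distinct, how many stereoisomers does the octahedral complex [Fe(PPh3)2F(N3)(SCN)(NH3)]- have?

The six octahedral sites form three mutually perpendicular trans pairs.
Systematic enumeration (placing each ligand type in turn and discarding arrangements equivalent by rotation or reflection) gives 9 geometric isomers.
Of these, 6 lack any improper symmetry element and so occur as enantiomeric pairs, giving 9 + 6 = 15 stereoisomers in total.

15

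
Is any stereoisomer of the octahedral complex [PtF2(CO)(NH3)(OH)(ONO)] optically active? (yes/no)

yes

In an octahedral complex each vertex has one trans partner and four cis neighbours.
Systematic enumeration (placing each ligand type in turn and discarding arrangements equivalent by rotation or reflection) gives 9 geometric isomers.
Of these, 6 lack any improper symmetry element and so occur as enantiomeric pairs, giving 9 + 6 = 15 stereoisomers in total.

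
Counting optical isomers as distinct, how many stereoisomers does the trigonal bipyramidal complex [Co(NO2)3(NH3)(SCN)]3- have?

A trigonal bipyramid has two axial and three equatorial sites, which are chemically inequivalent.
There are 4 geometric isomers: NH3 axial, SCN equatorial; NH3 axial, SCN axial; NH3 equatorial, SCN equatorial; NH3 equatorial, SCN axial.
Each arrangement has an internal mirror plane or centre of symmetry, so none is chiral.

4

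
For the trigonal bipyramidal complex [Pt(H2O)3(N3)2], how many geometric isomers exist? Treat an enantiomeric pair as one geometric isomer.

In a trigonal bipyramid the two axial positions differ from the three equatorial ones.
Working through the distinct placements yields 3 geometric isomers: N3 both equatorial; N3 one axial, one equatorial; N3 both axial.

3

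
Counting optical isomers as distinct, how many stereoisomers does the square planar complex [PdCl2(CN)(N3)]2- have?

2

A square has two trans pairs of vertices; adjacent vertices are cis.
Systematic placement gives 2 geometric isomers: Cl cis; Cl trans.
Each arrangement has an internal mirror plane or centre of symmetry, so none is chiral.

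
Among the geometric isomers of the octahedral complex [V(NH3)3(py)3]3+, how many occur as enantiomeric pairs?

0

In an octahedral complex each vertex has one trans partner and four cis neighbours.
Systematic placement gives 2 geometric isomers: NH3 mer; NH3 fac.
Each arrangement has an internal mirror plane or centre of symmetry, so none is chiral.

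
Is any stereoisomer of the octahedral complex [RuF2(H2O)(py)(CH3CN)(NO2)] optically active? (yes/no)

The six octahedral sites form three mutually perpendicular trans pairs.
Systematic enumeration (placing each ligand type in turn and discarding arrangements equivalent by rotation or reflection) gives 9 geometric isomers.
Of these, 6 lack any improper symmetry element and so occur as enantiomeric pairs, giving 9 + 6 = 15 stereoisomers in total.

yes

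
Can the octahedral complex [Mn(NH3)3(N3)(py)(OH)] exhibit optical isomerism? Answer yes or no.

The six octahedral sites form three mutually perpendicular trans pairs.
Working through the distinct placements yields 4 geometric isomers: NH3 mer (3 arrangements); NH3 fac (chiral).
One of these lacks any improper symmetry element and so occurs as an enantiomeric pair, giving 4 + 1 = 5 stereoisomers in total.

yes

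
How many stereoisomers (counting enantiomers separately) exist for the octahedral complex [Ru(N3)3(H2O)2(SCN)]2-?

In an octahedral complex each vertex has one trans partner and four cis neighbours.
Working through the distinct placements yields 3 geometric isomers: N3 mer, H2O trans; N3 fac, H2O cis; N3 mer, H2O cis.
Each arrangement has an internal mirror plane or centre of symmetry, so none is chiral.

3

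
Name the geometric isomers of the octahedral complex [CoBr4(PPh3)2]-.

cis and trans

In an octahedral complex each vertex has one trans partner and four cis neighbours.
There are 2 geometric isomers: PPh3 trans; PPh3 cis.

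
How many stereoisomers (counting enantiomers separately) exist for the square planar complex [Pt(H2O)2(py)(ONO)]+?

2

In a square planar complex each vertex has one trans partner and two cis neighbours.
Systematic placement gives 2 geometric isomers: H2O cis; H2O trans.
Each arrangement has an internal mirror plane or centre of symmetry, so none is chiral.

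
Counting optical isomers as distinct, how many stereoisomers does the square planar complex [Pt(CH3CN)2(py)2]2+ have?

In a square planar complex each vertex has one trans partner and two cis neighbours.
The distinct arrangements are (2 in all): CH3CN cis; CH3CN trans.
Each arrangement has an internal mirror plane or centre of symmetry, so none is chiral.

2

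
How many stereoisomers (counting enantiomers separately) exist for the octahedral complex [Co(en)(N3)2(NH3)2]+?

An octahedron has six vertices in three trans pairs; every non-trans pair is cis.
Each en is bidentate and must span two cis positions.
The distinct arrangements are (3 in all): N3 trans, NH3 cis; N3 cis, NH3 cis (chiral); N3 cis, NH3 trans.
One of these lacks any improper symmetry element and so occurs as an enantiomeric pair, giving 3 + 1 = 4 stereoisomers in total.

4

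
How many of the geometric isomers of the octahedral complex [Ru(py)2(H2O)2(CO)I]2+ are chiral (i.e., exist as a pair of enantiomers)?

2

In an octahedral complex each vertex has one trans partner and four cis neighbours.
The distinct arrangements are (6 in all): py trans, H2O cis; py cis, H2O cis (3 arrangements, 2 chiral); py trans, H2O trans; py cis, H2O trans.
Of these, 2 lack any improper symmetry element and so occur as enantiomeric pairs, giving 6 + 2 = 8 stereoisomers in total.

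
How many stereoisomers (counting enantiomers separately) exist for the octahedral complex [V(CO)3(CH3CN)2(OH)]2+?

Systematic placement gives 3 geometric isomers: CO mer, CH3CN trans; CO fac, CH3CN cis; CO mer, CH3CN cis.
Each arrangement has an internal mirror plane or centre of symmetry, so none is chiral.

3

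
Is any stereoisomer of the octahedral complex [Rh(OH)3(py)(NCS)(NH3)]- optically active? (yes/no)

yes

The six octahedral sites form three mutually perpendicular trans pairs.
Working through the distinct placements yields 4 geometric isomers: OH mer (3 arrangements); OH fac (chiral).
One of these lacks any improper symmetry element and so occurs as an enantiomeric pair, giving 4 + 1 = 5 stereoisomers in total.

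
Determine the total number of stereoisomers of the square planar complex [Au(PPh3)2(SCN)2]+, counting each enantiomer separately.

2

The distinct arrangements are (2 in all): PPh3 cis; PPh3 trans.
Each arrangement has an internal mirror plane or centre of symmetry, so none is chiral.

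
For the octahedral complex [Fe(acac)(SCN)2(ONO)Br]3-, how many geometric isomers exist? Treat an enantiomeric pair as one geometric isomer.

An octahedron has six vertices in three trans pairs; every non-trans pair is cis.
Each acac is bidentate and must span two cis positions.
Working through the distinct placements yields 4 geometric isomers: SCN cis (3 arrangements, 2 chiral); SCN trans.

4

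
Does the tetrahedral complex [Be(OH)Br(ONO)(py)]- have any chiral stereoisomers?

yes

In a tetrahedral complex all four positions are equivalent and every pair of ligands is adjacent — there is no cis/trans distinction.
Only one geometric arrangement is possible; it has no improper symmetry element, so it exists as a pair of enantiomers (2 stereoisomers).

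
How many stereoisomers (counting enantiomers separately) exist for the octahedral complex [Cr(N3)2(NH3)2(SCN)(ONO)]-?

8

In an octahedral complex each vertex has one trans partner and four cis neighbours.
Systematic placement gives 6 geometric isomers: N3 trans, NH3 trans; N3 trans, NH3 cis; N3 cis, NH3 cis (3 arrangements, 2 chiral); N3 cis, NH3 trans.
Of these, 2 lack any improper symmetry element and so occur as enantiomeric pairs, giving 6 + 2 = 8 stereoisomers in total.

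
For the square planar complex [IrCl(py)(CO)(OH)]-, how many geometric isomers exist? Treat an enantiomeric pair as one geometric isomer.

3

In a square planar complex each vertex has one trans partner and two cis neighbours.
There are 3 geometric isomers: (CO/OH trans, Cl/py trans); (CO/py trans, Cl/OH trans); (CO/Cl trans, OH/py trans).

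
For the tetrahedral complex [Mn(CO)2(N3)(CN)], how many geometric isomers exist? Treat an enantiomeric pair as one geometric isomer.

1

In a tetrahedral complex all four positions are equivalent and every pair of ligands is adjacent — there is no cis/trans distinction.
Only one geometric arrangement is possible.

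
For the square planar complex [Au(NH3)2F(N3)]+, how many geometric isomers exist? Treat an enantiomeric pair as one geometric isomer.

2

There are 2 geometric isomers: NH3 cis; NH3 trans.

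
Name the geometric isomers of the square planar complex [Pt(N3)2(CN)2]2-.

In a square planar complex each vertex has one trans partner and two cis neighbours.
There are 2 geometric isomers: N3 cis; N3 trans.

cis and trans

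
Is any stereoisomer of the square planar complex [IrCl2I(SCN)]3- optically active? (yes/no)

Working through the distinct placements yields 2 geometric isomers: Cl cis; Cl trans.
Each arrangement has an internal mirror plane or centre of symmetry, so none is chiral.

no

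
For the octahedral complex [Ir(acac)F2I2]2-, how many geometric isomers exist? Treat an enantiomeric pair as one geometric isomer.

The six octahedral sites form three mutually perpendicular trans pairs.
Each acac is bidentate and must span two cis positions.
Working through the distinct placements yields 3 geometric isomers: F trans, I cis; F cis, I cis (chiral); F cis, I trans.

3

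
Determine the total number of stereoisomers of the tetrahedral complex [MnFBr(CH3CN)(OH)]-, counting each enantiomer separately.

2

In a tetrahedral complex all four positions are equivalent and every pair of ligands is adjacent — there is no cis/trans distinction.
Only one geometric arrangement is possible; it has no improper symmetry element, so it exists as a pair of enantiomers (2 stereoisomers).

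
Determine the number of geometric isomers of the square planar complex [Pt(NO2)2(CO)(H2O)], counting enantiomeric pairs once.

2

In a square planar complex each vertex has one trans partner and two cis neighbours.
The distinct arrangements are (2 in all): NO2 cis; NO2 trans.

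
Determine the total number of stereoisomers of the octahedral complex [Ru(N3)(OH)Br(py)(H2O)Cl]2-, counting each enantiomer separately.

30

The six octahedral sites form three mutually perpendicular trans pairs.
Placing the ligands in turn and identifying arrangements related by rotation or reflection leaves 15 distinct geometric isomers.
Of these, 15 lack any improper symmetry element and so occur as enantiomeric pairs, giving 15 + 15 = 30 stereoisomers in total.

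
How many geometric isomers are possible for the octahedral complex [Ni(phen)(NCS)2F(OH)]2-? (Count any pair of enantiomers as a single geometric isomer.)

The six octahedral sites form three mutually perpendicular trans pairs.
Each phen is bidentate and must span two cis positions.
Systematic placement gives 4 geometric isomers: NCS cis (3 arrangements, 2 chiral); NCS trans.

4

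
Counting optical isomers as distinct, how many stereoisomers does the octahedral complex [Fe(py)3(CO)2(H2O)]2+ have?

In an octahedral complex each vertex has one trans partner and four cis neighbours.
There are 3 geometric isomers: py mer, CO trans; py mer, CO cis; py fac, CO cis.
Each arrangement has an internal mirror plane or centre of symmetry, so none is chiral.

3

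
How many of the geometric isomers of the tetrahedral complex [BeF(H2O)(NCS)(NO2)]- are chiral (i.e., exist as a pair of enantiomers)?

All four vertices of a tetrahedron are equivalent and mutually adjacent, so cis/trans isomerism cannot arise.
Only one geometric arrangement is possible; it has no improper symmetry element, so it exists as a pair of enantiomers (2 stereoisomers).

1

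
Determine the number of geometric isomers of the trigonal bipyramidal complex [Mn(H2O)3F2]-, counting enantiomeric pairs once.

3

There are 3 geometric isomers: F both axial; F one axial, one equatorial; F both equatorial.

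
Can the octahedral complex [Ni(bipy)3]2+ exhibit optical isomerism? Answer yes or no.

An octahedron has six vertices in three trans pairs; every non-trans pair is cis.
Each bipy is bidentate and must span two cis positions.
Only one geometric arrangement is possible; it has no improper symmetry element, so it exists as a pair of enantiomers (2 stereoisomers).

yes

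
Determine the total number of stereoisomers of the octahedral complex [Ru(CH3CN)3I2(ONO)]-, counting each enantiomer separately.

The distinct arrangements are (3 in all): CH3CN mer, I cis; CH3CN mer, I trans; CH3CN fac, I cis.
Each arrangement has an internal mirror plane or centre of symmetry, so none is chiral.

3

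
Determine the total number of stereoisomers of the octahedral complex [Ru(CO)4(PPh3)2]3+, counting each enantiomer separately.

An octahedron has six vertices in three trans pairs; every non-trans pair is cis.
Working through the distinct placements yields 2 geometric isomers: PPh3 trans; PPh3 cis.
Each arrangement has an internal mirror plane or centre of symmetry, so none is chiral.

2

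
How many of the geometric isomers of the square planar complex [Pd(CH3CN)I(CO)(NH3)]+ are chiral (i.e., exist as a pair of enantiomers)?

0

In a square planar complex each vertex has one trans partner and two cis neighbours.
The distinct arrangements are (3 in all): (CH3CN/I trans, CO/NH3 trans); (CH3CN/NH3 trans, CO/I trans); (CH3CN/CO trans, I/NH3 trans).
Each arrangement has an internal mirror plane or centre of symmetry, so none is chiral.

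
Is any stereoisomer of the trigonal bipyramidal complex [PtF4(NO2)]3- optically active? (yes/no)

no

A trigonal bipyramid has two axial and three equatorial sites, which are chemically inequivalent.
Systematic placement gives 2 geometric isomers: NO2 equatorial; NO2 axial.
Each arrangement has an internal mirror plane or centre of symmetry, so none is chiral.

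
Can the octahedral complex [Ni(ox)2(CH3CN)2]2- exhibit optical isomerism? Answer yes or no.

yes

In an octahedral complex each vertex has one trans partner and four cis neighbours.
Each ox is bidentate and must span two cis positions.
Systematic placement gives 2 geometric isomers: CH3CN trans; CH3CN cis (chiral).
One of these lacks any improper symmetry element and so occurs as an enantiomeric pair, giving 2 + 1 = 3 stereoisomers in total.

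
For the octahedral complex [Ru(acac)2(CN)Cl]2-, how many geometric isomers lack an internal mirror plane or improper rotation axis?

In an octahedral complex each vertex has one trans partner and four cis neighbours.
Each acac is bidentate and must span two cis positions.
The distinct arrangements are (2 in all): CN and Cl mutually trans; CN and Cl mutually cis (chiral).
One of these lacks any improper symmetry element and so occurs as an enantiomeric pair, giving 2 + 1 = 3 stereoisomers in total.

1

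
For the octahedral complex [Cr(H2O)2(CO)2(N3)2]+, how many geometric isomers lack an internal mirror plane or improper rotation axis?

1

In an octahedral complex each vertex has one trans partner and four cis neighbours.
The distinct arrangements are (5 in all): H2O trans, CO trans, N3 trans; H2O cis, CO trans, N3 cis; H2O cis, CO cis, N3 trans; H2O cis, CO cis, N3 cis (chiral); H2O trans, CO cis, N3 cis.
One of these lacks any improper symmetry element and so occurs as an enantiomeric pair, giving 5 + 1 = 6 stereoisomers in total.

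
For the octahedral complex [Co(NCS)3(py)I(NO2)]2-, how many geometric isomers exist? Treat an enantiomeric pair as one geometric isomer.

4

The six octahedral sites form three mutually perpendicular trans pairs.
Working through the distinct placements yields 4 geometric isomers: NCS mer (3 arrangements); NCS fac (chiral).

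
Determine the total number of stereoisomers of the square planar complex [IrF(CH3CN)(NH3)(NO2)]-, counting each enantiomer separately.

3

A square has two trans pairs of vertices; adjacent vertices are cis.
The distinct arrangements are (3 in all): (CH3CN/NH3 trans, F/NO2 trans); (CH3CN/NO2 trans, F/NH3 trans); (CH3CN/F trans, NH3/NO2 trans).
Each arrangement has an internal mirror plane or centre of symmetry, so none is chiral.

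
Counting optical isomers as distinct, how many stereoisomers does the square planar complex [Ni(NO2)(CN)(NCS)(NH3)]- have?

In a square planar complex each vertex has one trans partner and two cis neighbours.
Systematic placement gives 3 geometric isomers: (CN/NH3 trans, NCS/NO2 trans); (CN/NO2 trans, NCS/NH3 trans); (CN/NCS trans, NH3/NO2 trans).
Each arrangement has an internal mirror plane or centre of symmetry, so none is chiral.

3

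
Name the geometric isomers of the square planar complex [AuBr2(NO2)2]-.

In a square planar complex each vertex has one trans partner and two cis neighbours.
The distinct arrangements are (2 in all): Br cis; Br trans.

cis and trans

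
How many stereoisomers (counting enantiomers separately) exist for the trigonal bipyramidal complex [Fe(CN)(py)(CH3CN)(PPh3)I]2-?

A trigonal bipyramid has two axial and three equatorial sites, which are chemically inequivalent.
Systematic enumeration (placing each ligand type in turn and discarding arrangements equivalent by rotation or reflection) gives 10 geometric isomers.
Of these, 10 lack any improper symmetry element and so occur as enantiomeric pairs, giving 10 + 10 = 20 stereoisomers in total.

20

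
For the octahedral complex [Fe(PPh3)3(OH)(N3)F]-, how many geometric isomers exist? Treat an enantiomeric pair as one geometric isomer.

An octahedron has six vertices in three trans pairs; every non-trans pair is cis.
Working through the distinct placements yields 4 geometric isomers: PPh3 mer (3 arrangements); PPh3 fac (chiral).

4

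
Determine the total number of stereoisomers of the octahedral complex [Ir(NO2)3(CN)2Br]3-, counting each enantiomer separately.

3

An octahedron has six vertices in three trans pairs; every non-trans pair is cis.
There are 3 geometric isomers: NO2 mer, CN cis; NO2 mer, CN trans; NO2 fac, CN cis.
Each arrangement has an internal mirror plane or centre of symmetry, so none is chiral.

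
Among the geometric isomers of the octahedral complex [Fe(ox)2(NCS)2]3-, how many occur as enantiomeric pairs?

1

An octahedron has six vertices in three trans pairs; every non-trans pair is cis.
Each ox is bidentate and must span two cis positions.
The distinct arrangements are (2 in all): NCS trans; NCS cis (chiral).
One of these lacks any improper symmetry element and so occurs as an enantiomeric pair, giving 2 + 1 = 3 stereoisomers in total.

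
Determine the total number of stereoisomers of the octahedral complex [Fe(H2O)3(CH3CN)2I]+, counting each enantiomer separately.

3

The six octahedral sites form three mutually perpendicular trans pairs.
The distinct arrangements are (3 in all): H2O mer, CH3CN trans; H2O fac, CH3CN cis; H2O mer, CH3CN cis.
Each arrangement has an internal mirror plane or centre of symmetry, so none is chiral.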